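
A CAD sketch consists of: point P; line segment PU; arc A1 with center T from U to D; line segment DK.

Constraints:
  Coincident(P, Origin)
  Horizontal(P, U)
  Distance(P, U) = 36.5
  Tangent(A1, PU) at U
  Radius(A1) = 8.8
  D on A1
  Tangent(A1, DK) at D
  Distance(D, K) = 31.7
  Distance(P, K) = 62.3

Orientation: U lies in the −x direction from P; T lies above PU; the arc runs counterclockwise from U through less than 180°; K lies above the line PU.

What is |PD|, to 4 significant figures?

32.56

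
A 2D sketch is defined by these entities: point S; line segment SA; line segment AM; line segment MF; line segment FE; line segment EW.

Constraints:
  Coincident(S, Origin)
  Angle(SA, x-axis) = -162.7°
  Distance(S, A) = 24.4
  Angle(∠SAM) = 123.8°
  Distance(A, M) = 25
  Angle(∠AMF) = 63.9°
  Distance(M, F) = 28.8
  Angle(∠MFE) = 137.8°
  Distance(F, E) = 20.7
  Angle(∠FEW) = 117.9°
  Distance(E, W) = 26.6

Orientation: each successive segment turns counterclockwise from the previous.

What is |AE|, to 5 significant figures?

34.220

∠AMF = 63.9° gives MF at 9.6000° from the x-axis; with |MF| = 28.8, F = (-1.9999, -26.424). ∠MFE = 137.8° gives FE at 51.800° from the x-axis; with |FE| = 20.7, E = (10.801, -10.156). Then |AE| = |E − A| = 34.220.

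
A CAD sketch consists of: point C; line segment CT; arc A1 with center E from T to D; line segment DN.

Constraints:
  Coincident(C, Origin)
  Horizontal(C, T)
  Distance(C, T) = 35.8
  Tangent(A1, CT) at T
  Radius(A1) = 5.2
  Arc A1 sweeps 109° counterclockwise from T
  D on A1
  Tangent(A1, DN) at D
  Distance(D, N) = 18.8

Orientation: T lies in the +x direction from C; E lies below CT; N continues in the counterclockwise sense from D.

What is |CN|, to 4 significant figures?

44.47

C is at the origin; CT is horizontal with |CT| = 35.8 and T on the +x side, so T = (35.80, 0.000). A1 meets CT tangentially, so ET is at right angles to CT, so E = T + (0, -5.2) = (35.80, -5.200). On A1, T sits at bearing 90° from E; a 109° counterclockwise sweep puts D at bearing 199°, so D = E + 5.2·(cos 199°, sin 199°) = (30.88, -6.893). Since A1 is tangent to DN there, ED ⟂ DN, so DN runs along (−sin 199°, cos 199°); with |DN| = 18.8, N = (37.00, -24.67). Then |CN| = |N − C| = 44.47.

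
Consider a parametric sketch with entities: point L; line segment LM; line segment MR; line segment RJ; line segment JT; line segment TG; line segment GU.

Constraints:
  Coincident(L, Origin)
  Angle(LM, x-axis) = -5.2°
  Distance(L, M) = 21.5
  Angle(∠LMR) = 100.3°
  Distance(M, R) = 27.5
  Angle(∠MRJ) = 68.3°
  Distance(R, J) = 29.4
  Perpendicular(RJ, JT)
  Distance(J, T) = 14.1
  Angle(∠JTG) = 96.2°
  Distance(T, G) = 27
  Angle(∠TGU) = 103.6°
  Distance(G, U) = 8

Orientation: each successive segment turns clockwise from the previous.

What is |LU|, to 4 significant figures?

33.54

L is at the origin; LM runs at -5.2° with length 21.5, so M = (21.41, -1.949). ∠LMR = 100.3° gives MR at -84.90° from the x-axis; with |MR| = 27.5, R = (23.86, -29.34). ∠MRJ = 68.3° gives RJ at 163.4° from the x-axis; with |RJ| = 29.4, J = (-4.319, -20.94). RJ is perpendicular to JT, so JT runs at 73.40°; with |JT| = 14.1, T = (-0.2904, -7.428). ∠JTG = 96.2° gives TG at -10.40° from the x-axis; with |TG| = 27.0, G = (26.27, -12.30). ∠TGU = 103.6° gives GU at -86.80° from the x-axis; with |GU| = 8.0, U = (26.71, -20.29). Then |LU| = |U − L| = 33.54.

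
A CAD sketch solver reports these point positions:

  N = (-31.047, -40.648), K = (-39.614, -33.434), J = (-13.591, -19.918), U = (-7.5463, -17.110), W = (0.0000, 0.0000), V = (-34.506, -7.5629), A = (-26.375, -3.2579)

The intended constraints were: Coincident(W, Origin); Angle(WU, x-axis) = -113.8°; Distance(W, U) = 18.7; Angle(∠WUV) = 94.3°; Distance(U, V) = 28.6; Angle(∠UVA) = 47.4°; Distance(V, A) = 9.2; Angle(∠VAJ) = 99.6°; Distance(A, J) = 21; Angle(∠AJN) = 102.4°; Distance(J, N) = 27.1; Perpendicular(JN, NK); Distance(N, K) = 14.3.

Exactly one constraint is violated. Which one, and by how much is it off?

Distance(N, K) = 14.3 — off by 3.10.

W = (0.00, 0.00) ✓; WU at -113.8° ✓; |WU| = 18.70 ✓; ∠WUV = 94.30° ✓; |UV| = 28.60 ✓; ∠UVA = 47.40° ✓; |VA| = 9.200 ✓; ∠VAJ = 99.60° ✓; |AJ| = 21.00 ✓; ∠AJN = 102.4° ✓; |JN| = 27.10 ✓; ∠(JN, NK) = 90.00° ✓; |NK| = 11.20 ✗.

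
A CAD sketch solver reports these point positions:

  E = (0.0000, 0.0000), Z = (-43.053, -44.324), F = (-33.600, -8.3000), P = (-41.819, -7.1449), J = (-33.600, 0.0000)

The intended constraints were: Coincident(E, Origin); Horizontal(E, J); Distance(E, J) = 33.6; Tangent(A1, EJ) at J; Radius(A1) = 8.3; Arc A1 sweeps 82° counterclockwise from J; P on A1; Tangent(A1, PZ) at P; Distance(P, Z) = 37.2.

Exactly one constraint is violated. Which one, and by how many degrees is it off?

Tangent(A1, PZ) at P — off by 6.10°.

E = (0.00, 0.00) ✓; E.y = 0.00, J.y = 0.00 ✓; |EJ| = 33.60 ✓; ∠(FJ, JE) = 90.00° ✓; |FJ| = 8.300 ✓; bearing(F→P) − bearing(F→J) = 82.00° ✓; |FP| = 8.300 ✓; ∠(FP, PZ) = 83.90° ✗; |PZ| = 37.20 ✓.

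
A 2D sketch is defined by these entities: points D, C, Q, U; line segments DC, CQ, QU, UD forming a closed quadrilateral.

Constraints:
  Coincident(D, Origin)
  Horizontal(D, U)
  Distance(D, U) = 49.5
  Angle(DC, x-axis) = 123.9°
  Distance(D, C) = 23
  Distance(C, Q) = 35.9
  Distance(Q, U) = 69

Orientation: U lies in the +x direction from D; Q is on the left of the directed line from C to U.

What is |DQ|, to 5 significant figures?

51.297

Checks: |CQ| = 35.90 ✓; |QU| = 69.00 ✓.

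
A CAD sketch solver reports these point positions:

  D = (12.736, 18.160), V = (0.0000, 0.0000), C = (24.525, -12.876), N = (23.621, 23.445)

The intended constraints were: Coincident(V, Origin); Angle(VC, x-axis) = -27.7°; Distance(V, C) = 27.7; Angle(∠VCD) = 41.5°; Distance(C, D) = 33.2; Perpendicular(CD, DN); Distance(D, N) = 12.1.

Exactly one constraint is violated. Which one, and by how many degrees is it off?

Perpendicular(CD, DN) — off by 5.10°.

V = (0.00, 0.00) ✓; VC at -27.70° ✓; |VC| = 27.70 ✓; ∠VCD = 41.50° ✓; |CD| = 33.20 ✓; ∠(CD, DN) = 84.90° ✗; |DN| = 12.10 ✓.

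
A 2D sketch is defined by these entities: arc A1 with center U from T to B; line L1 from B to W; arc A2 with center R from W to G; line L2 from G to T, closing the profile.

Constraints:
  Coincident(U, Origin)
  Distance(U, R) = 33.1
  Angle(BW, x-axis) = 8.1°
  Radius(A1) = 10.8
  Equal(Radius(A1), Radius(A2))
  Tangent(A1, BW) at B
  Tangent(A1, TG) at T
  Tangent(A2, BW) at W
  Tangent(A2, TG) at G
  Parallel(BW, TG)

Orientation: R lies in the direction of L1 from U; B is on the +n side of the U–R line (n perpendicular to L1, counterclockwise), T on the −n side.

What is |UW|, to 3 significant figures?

34.8

The slot axis is L1's direction at 8.1°, so u = (cos 8.1°, sin 8.1°) = (0.990, 0.141) and n = (−sin 8.1°, cos 8.1°) = (-0.141, 0.990). U is at the origin and R lies 33.1 along u from U, so R = 33.1·u = (32.8, 4.66). Tangency of A1 to both parallel lines with radius 10.8 puts B and T at U ± 10.8·n: B = (-1.52, 10.7), T = (1.52, -10.7). Equal radii place W and G the same way about R: W = R + 10.8·n = (31.2, 15.4), G = R − 10.8·n = (34.3, -6.03). Then |UW| = |W − U| = 34.8.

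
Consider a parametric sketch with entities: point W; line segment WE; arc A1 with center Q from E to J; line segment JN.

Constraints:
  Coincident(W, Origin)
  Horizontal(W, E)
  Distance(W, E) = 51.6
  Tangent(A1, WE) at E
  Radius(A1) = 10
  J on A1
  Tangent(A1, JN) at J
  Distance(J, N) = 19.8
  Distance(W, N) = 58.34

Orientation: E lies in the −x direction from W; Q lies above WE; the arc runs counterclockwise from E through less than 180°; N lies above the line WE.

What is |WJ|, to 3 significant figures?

44.2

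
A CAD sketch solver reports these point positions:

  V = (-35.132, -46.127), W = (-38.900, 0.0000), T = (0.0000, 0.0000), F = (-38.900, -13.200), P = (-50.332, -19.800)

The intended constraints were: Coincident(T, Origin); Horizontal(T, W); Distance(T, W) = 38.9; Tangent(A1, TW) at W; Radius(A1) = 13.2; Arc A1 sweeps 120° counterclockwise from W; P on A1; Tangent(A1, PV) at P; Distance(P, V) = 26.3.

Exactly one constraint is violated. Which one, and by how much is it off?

Distance(P, V) = 26.3 — off by 4.10.

T = (0.00, 0.00) ✓; T.y = 0.00, W.y = 0.00 ✓; |TW| = 38.90 ✓; ∠(FW, WT) = 90.00° ✓; |FW| = 13.20 ✓; bearing(F→P) − bearing(F→W) = 120.0° ✓; |FP| = 13.20 ✓; ∠(FP, PV) = 90.00° ✓; |PV| = 30.40 ✗.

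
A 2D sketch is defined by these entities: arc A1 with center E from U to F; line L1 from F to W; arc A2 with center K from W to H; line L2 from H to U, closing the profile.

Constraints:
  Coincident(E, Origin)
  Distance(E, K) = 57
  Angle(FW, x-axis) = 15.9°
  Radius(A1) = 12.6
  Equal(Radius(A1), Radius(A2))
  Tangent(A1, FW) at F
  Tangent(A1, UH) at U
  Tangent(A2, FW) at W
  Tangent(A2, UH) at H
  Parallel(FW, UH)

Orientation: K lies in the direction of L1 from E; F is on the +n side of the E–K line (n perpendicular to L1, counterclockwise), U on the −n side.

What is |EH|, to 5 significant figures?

58.376

The slot axis is L1's direction at 15.9°, so u = (cos 15.9°, sin 15.9°) = (0.96174, 0.27396) and n = (−sin 15.9°, cos 15.9°) = (-0.27396, 0.96174). E is at the origin and K lies 57.0 along u from E, so K = 57.0·u = (54.819, 15.616). Tangency of A1 to both parallel lines with radius 12.6 puts F and U at E ± 12.6·n: F = (-3.4519, 12.118), U = (3.4519, -12.118). Equal radii place W and H the same way about K: W = K + 12.6·n = (51.367, 27.734), H = K − 12.6·n = (58.271, 3.4977). Then |EH| = |H − E| = 58.376.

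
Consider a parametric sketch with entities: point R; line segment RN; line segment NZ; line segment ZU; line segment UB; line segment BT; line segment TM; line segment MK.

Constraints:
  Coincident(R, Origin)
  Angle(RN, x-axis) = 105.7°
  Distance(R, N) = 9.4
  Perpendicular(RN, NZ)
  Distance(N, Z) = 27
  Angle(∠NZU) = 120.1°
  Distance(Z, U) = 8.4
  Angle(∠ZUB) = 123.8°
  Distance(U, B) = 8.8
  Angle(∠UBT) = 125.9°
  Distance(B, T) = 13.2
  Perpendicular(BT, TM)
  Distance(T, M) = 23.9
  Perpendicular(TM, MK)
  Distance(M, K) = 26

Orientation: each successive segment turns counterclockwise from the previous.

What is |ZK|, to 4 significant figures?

13.80

R is at the origin; RN runs at 105.7° with length 9.4, so N = (-2.544, 9.049). RN is perpendicular to NZ, so NZ runs at -164.3°; with |NZ| = 27.0, Z = (-28.54, 1.743). ∠NZU = 120.1° gives ZU at -104.4° from the x-axis; with |ZU| = 8.4, U = (-30.63, -6.393). ∠ZUB = 123.8° gives UB at -48.20° from the x-axis; with |UB| = 8.8, B = (-24.76, -12.95). ∠UBT = 125.9° gives BT at 5.900° from the x-axis; with |BT| = 13.2, T = (-11.63, -11.60). The perpendicularity gives TM at right angles to BT, so TM runs at 95.90°; with |TM| = 23.9, M = (-14.09, 12.18). TM ⟂ MK, so MK runs at -174.1°; with |MK| = 26.0, K = (-39.95, 9.504). Then |ZK| = |K − Z| = 13.80.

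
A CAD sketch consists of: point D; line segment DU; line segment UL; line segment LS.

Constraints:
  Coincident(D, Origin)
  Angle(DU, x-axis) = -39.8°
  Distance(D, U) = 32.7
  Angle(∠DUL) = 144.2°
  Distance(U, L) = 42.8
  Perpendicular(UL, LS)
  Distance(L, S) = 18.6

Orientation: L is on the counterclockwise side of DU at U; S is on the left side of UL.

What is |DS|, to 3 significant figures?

69.3

∠DUL = 144.2°, so UL runs at -39.8° + (180° − 144.2°) = -4.00° from the x-axis; with |UL| = 42.8, L = U + 42.8·(cos -4.00°, sin -4.00°) = (67.8, -23.9). The perpendicularity gives LS at right angles to UL; with |LS| = 18.6 on the left of UL, S = L + 18.6·(0.0698, 0.998) = (69.1, -5.36). Then |DS| = |S − D| = 69.3.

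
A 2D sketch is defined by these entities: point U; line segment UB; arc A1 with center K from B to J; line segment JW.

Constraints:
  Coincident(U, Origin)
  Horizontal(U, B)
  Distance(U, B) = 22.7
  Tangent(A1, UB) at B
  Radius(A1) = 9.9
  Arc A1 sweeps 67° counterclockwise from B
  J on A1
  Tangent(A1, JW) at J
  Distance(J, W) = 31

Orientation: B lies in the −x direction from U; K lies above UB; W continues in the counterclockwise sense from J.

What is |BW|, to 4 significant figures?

40.56

U is at the origin; UB is horizontal with |UB| = 22.7 and B on the −x side, so B = (-22.70, 0.000). A1 meets UB tangentially, so KB is at right angles to UB, so K = B + (0, 9.9) = (-22.70, 9.900). On A1, B sits at bearing -90° from K; a 67° counterclockwise sweep puts J at bearing -23°, so J = K + 9.9·(cos -23°, sin -23°) = (-13.59, 6.032). Since A1 is tangent to JW there, KJ ⟂ JW, so JW runs along (−sin -23°, cos -23°); with |JW| = 31.0, W = (-1.474, 34.57). Then |BW| = |W − B| = 40.56.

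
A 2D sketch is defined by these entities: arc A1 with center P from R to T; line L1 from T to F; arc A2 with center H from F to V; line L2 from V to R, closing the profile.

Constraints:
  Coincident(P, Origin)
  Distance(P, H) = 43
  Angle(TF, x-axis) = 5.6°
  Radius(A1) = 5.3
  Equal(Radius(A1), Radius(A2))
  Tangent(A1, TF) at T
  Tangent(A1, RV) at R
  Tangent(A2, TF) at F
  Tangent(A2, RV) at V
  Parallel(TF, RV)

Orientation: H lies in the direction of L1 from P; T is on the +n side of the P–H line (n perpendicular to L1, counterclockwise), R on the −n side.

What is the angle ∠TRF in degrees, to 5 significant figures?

76.152°

The slot axis is L1's direction at 5.6°, so u = (cos 5.6°, sin 5.6°) = (0.99523, 0.097583) and n = (−sin 5.6°, cos 5.6°) = (-0.097583, 0.99523). P is at the origin and H lies 43.0 along u from P, so H = 43.0·u = (42.795, 4.1961). Tangency of A1 to both parallel lines with radius 5.3 puts T and R at P ± 5.3·n: T = (-0.51719, 5.2747), R = (0.51719, -5.2747). Equal radii place F and V the same way about H: F = H + 5.3·n = (42.278, 9.4708), V = H − 5.3·n = (43.312, -1.0786). Then cos ∠TRF = RT·RF / (|RT||RF|), giving 76.152°.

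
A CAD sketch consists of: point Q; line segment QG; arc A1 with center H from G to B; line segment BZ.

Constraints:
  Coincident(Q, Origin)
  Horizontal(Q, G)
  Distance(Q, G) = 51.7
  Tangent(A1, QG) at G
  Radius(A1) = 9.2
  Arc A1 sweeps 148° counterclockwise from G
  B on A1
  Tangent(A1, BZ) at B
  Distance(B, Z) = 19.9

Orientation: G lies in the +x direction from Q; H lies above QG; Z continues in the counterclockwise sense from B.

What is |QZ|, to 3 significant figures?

48.3

On A1, G sits at bearing -90° from H; a 148° counterclockwise sweep puts B at bearing 58°, so B = H + 9.2·(cos 58°, sin 58°) = (56.6, 17.0). Tangency of A1 to BZ means the radius HB is perpendicular to BZ, so BZ runs along (−sin 58°, cos 58°); with |BZ| = 19.9, Z = (39.7, 27.5). Then |QZ| = |Z − Q| = 48.3.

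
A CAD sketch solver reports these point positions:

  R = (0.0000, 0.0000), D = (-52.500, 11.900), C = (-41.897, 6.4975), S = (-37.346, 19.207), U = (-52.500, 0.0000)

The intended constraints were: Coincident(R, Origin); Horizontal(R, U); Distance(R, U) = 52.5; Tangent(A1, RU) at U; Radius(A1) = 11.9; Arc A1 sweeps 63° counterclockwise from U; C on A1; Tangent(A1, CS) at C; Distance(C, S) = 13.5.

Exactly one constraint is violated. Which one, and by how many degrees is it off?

Tangent(A1, CS) at C — off by 7.30°.

R = (0.00, 0.00) ✓; R.y = 0.00, U.y = 0.00 ✓; |RU| = 52.50 ✓; ∠(DU, UR) = 90.00° ✓; |DU| = 11.90 ✓; bearing(D→C) − bearing(D→U) = 63.00° ✓; |DC| = 11.90 ✓; ∠(DC, CS) = 82.70° ✗; |CS| = 13.50 ✓.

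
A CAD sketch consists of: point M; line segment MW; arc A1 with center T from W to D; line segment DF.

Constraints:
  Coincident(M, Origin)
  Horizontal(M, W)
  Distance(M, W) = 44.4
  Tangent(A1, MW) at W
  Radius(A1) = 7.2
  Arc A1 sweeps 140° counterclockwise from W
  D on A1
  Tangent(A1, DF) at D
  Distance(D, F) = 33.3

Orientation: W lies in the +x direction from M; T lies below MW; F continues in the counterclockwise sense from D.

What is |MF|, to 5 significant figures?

73.660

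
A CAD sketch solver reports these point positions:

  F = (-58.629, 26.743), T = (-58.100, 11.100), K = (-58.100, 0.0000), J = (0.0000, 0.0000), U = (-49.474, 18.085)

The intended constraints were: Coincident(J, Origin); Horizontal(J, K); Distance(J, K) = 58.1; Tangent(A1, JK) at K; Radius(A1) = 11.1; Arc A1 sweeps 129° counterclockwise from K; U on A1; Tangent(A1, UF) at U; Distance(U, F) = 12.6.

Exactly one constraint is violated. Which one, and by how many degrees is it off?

Tangent(A1, UF) at U — off by 7.60°.

J = (0.00, 0.00) ✓; J.y = 0.00, K.y = 0.00 ✓; |JK| = 58.10 ✓; ∠(TK, KJ) = 90.00° ✓; |TK| = 11.10 ✓; bearing(T→U) − bearing(T→K) = 129.0° ✓; |TU| = 11.10 ✓; ∠(TU, UF) = 82.40° ✗; |UF| = 12.60 ✓.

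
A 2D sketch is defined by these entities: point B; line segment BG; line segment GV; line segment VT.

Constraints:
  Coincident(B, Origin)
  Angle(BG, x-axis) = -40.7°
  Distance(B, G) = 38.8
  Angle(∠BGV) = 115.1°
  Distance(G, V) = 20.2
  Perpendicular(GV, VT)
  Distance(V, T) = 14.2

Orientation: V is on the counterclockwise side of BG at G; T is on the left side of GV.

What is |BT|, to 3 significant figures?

42.2

B is at the origin; BG runs at -40.7° with length 38.8, so G = 38.8·(cos -40.7°, sin -40.7°) = (29.4, -25.3). ∠BGV = 115.1°, so GV runs at -40.7° + (180° − 115.1°) = 24.2° from the x-axis; with |GV| = 20.2, V = G + 20.2·(cos 24.2°, sin 24.2°) = (47.8, -17.0). The perpendicularity gives VT at right angles to GV; with |VT| = 14.2 on the left of GV, T = V + 14.2·(-0.410, 0.912) = (42.0, -4.07). Then |BT| = |T − B| = 42.2.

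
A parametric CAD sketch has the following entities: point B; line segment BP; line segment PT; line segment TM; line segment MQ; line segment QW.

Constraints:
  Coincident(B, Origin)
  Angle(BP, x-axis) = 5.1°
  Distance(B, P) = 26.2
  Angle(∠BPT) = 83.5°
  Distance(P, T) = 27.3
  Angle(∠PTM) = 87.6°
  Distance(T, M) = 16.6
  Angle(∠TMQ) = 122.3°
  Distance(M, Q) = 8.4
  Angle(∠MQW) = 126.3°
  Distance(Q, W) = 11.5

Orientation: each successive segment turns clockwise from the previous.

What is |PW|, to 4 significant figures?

18.38

B is at the origin; BP runs at 5.1° with length 26.2, so P = (26.10, 2.329). ∠BPT = 83.5° gives PT at -91.40° from the x-axis; with |PT| = 27.3, T = (25.43, -24.96). ∠PTM = 87.6° gives TM at 176.2° from the x-axis; with |TM| = 16.6, M = (8.866, -23.86). ∠TMQ = 122.3° gives MQ at 118.5° from the x-axis; with |MQ| = 8.4, Q = (4.858, -16.48). ∠MQW = 126.3° gives QW at 64.80° from the x-axis; with |QW| = 11.5, W = (9.754, -6.075). Then |PW| = |W − P| = 18.38.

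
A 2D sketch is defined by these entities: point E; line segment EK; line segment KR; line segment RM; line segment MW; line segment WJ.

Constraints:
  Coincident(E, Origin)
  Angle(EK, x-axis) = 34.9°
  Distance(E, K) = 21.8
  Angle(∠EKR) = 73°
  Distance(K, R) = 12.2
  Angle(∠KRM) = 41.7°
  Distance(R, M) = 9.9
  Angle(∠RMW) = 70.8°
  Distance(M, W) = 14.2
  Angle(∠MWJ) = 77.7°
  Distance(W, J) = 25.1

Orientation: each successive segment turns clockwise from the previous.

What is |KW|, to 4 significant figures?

6.563

E is at the origin; EK runs at 34.9° with length 21.8, so K = (17.88, 12.47). ∠EKR = 73.0° gives KR at -72.10° from the x-axis; with |KR| = 12.2, R = (21.63, 0.8633). ∠KRM = 41.7° gives RM at 149.6° from the x-axis; with |RM| = 9.9, M = (13.09, 5.873). ∠RMW = 70.8° gives MW at 40.40° from the x-axis; with |MW| = 14.2, W = (23.90, 15.08). Then |KW| = |W − K| = 6.563.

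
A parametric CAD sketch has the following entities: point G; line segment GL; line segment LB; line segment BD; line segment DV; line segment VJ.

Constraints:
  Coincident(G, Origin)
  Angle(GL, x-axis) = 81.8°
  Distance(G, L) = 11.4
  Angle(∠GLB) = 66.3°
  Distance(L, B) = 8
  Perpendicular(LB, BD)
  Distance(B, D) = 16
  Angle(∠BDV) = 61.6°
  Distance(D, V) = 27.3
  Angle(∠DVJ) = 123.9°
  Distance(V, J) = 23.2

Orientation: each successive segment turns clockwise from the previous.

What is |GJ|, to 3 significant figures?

38.1

∠BDV = 61.6° gives DV at 120° from the x-axis; with |DV| = 27.3, V = (-13.6, 17.2). ∠DVJ = 123.9° gives VJ at 63.6° from the x-axis; with |VJ| = 23.2, J = (-3.25, 38.0). Then |GJ| = |J − G| = 38.1.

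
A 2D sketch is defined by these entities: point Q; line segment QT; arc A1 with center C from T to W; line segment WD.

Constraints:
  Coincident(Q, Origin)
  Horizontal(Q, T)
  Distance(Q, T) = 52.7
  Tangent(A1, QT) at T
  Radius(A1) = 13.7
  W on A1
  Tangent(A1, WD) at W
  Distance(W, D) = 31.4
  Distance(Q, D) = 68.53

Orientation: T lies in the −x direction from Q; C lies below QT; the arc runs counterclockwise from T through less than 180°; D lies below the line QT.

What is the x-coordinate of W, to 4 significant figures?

-64.62

Checks: |QT| = 52.70 ✓; |CW| = 13.70 ✓; ∠(CW, WD) = 90.00° ✓; |WD| = 31.40 ✓; |QD| = 68.53 ✓.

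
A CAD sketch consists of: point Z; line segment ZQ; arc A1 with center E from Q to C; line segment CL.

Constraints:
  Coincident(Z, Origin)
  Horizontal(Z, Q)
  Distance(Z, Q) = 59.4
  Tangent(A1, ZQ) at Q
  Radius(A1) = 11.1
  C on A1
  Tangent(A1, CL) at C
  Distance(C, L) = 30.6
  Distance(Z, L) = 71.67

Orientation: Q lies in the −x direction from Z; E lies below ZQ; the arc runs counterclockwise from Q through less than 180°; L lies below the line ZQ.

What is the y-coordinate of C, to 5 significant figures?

-15.670

Checks: Z = (0.00, 0.00) ✓; |EC| = 11.10 ✓; ∠(EC, CL) = 90.00° ✓; |CL| = 30.60 ✓; |ZL| = 71.67 ✓.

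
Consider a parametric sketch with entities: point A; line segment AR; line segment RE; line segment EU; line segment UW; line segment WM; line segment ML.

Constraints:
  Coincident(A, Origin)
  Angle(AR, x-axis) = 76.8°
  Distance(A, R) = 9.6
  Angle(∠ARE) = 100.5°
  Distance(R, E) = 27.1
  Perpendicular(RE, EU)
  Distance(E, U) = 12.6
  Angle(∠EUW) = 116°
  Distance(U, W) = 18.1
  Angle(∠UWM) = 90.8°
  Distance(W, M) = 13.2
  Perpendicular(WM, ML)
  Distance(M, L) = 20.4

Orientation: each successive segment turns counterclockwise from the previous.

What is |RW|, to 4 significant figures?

23.22

A is at the origin; AR runs at 76.8° with length 9.6, so R = (2.192, 9.346). ∠ARE = 100.5° gives RE at 156.3° from the x-axis; with |RE| = 27.1, E = (-22.62, 20.24). RE ⟂ EU, so EU runs at -113.7°; with |EU| = 12.6, U = (-27.69, 8.702). ∠EUW = 116.0° gives UW at -49.70° from the x-axis; with |UW| = 18.1, W = (-15.98, -5.103). Then |RW| = |W − R| = 23.22.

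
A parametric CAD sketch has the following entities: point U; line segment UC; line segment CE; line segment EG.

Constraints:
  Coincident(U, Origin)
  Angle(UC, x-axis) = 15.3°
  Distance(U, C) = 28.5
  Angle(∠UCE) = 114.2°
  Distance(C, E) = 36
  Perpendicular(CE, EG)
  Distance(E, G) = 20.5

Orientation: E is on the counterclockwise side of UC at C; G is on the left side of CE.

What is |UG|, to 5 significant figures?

47.998

U is at the origin; UC runs at 15.3° with length 28.5, so C = 28.5·(cos 15.3°, sin 15.3°) = (27.490, 7.5204). ∠UCE = 114.2°, so CE runs at 15.3° + (180° − 114.2°) = 81.100° from the x-axis; with |CE| = 36.0, E = C + 36.0·(cos 81.100°, sin 81.100°) = (33.059, 43.087). CE is perpendicular to EG; with |EG| = 20.5 on the left of CE, G = E + 20.5·(-0.98796, 0.15471) = (12.806, 46.259). Then |UG| = |G − U| = 47.998.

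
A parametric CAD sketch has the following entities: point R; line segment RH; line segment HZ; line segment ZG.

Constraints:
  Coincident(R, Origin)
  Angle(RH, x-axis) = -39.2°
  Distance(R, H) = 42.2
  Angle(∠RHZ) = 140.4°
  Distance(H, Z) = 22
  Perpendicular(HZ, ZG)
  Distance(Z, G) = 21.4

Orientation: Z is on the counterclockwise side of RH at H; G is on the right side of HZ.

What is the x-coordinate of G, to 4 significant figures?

54.85

R is at the origin; RH runs at -39.2° with length 42.2, so H = 42.2·(cos -39.2°, sin -39.2°) = (32.70, -26.67). ∠RHZ = 140.4°, so HZ runs at -39.2° + (180° − 140.4°) = 0.4000° from the x-axis; with |HZ| = 22.0, Z = H + 22.0·(cos 0.4000°, sin 0.4000°) = (54.70, -26.52). HZ ⟂ ZG; with |ZG| = 21.4 on the right of HZ, G = Z + 21.4·(0.006981, -1.000) = (54.85, -47.92). So G.x = 54.85.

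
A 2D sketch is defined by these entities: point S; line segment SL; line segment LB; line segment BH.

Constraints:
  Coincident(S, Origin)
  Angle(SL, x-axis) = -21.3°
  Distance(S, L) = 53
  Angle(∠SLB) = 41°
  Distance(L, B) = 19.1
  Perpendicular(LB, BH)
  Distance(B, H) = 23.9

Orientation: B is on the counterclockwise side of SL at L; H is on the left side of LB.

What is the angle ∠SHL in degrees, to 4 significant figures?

156.1°

∠SLB = 41.0°, so LB runs at -21.3° + (180° − 41.0°) = 117.7° from the x-axis; with |LB| = 19.1, B = L + 19.1·(cos 117.7°, sin 117.7°) = (40.50, -2.341). LB is perpendicular to BH; with |BH| = 23.9 on the left of LB, H = B + 23.9·(-0.8854, -0.4648) = (19.34, -13.45). Then cos ∠SHL = HS·HL / (|HS||HL|), giving 156.1°.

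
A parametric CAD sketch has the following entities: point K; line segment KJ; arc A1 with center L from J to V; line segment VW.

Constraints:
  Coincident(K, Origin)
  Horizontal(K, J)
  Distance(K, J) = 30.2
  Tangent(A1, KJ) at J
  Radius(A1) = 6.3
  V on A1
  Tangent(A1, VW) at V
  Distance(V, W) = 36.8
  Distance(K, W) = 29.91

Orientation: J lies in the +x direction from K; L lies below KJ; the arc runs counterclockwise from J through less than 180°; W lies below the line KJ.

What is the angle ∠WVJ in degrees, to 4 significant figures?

155.6°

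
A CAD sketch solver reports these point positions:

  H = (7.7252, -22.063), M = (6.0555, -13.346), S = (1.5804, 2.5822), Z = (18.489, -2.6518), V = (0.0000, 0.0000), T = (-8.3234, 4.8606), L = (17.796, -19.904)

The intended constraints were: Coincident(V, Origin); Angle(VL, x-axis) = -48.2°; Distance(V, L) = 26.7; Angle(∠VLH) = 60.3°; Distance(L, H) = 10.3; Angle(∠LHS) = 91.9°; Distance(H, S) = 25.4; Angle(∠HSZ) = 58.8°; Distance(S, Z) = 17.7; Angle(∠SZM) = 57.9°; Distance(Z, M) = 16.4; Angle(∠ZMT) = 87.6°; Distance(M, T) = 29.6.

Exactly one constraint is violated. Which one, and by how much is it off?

Distance(M, T) = 29.6 — off by 6.40.

V = (0.00, 0.00) ✓; VL at -48.20° ✓; |VL| = 26.70 ✓; ∠VLH = 60.30° ✓; |LH| = 10.30 ✓; ∠LHS = 91.90° ✓; |HS| = 25.40 ✓; ∠HSZ = 58.80° ✓; |SZ| = 17.70 ✓; ∠SZM = 57.90° ✓; |ZM| = 16.40 ✓; ∠ZMT = 87.60° ✓; |MT| = 23.20 ✗.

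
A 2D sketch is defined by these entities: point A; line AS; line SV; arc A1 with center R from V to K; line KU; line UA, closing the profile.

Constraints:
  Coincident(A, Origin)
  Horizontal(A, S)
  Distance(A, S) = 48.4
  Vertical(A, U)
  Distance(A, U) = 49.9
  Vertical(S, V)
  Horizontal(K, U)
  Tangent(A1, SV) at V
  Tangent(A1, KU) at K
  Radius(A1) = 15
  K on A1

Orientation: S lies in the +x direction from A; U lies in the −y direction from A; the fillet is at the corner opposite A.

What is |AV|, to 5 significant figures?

59.671

A is at the origin; A and S share the same y with |AS| = 48.4 and S on the +x side, so S = (48.400, 0.0000). A and U share the same x with |AU| = 49.9 and U on the −y side, so U = (0.0000, -49.900). The virtual corner opposite A is at (48.400, -49.900). The tangent condition forces RV to be normal to SV and tangency of A1 to KU means the radius RK is perpendicular to KU, with radius 15.0, so the center R sits 15.0 in from both sides at R = (33.400, -34.900). That places the tangent points at V = (48.400, -34.900) on SV and K = (33.400, -49.900) on KU. Then |AV| = |V − A| = 59.671.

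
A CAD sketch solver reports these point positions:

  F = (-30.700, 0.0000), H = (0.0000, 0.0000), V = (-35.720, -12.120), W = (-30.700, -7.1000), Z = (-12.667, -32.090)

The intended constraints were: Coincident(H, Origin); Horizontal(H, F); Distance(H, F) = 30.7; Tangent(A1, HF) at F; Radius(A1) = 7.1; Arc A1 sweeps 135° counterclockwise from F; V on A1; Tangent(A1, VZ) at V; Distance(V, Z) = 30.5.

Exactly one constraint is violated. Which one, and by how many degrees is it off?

Tangent(A1, VZ) at V — off by 4.10°.

H = (0.00, 0.00) ✓; H.y = 0.00, F.y = 0.00 ✓; |HF| = 30.70 ✓; ∠(WF, FH) = 90.00° ✓; |WF| = 7.100 ✓; bearing(W→V) − bearing(W→F) = 135.0° ✓; |WV| = 7.099 ✓; ∠(WV, VZ) = 85.90° ✗; |VZ| = 30.50 ✓.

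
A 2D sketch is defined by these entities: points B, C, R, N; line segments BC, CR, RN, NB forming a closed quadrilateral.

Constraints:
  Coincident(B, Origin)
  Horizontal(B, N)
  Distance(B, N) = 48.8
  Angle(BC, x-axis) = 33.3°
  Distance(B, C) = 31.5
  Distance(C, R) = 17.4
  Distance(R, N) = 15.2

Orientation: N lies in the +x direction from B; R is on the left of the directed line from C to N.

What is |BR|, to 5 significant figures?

45.726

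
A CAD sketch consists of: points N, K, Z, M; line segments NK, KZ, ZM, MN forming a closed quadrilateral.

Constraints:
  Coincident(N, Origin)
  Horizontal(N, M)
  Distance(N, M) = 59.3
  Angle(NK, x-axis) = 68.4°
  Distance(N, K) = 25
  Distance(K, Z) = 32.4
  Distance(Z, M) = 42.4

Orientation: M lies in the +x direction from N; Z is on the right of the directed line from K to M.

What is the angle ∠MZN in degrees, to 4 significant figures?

144.6°

Checks: |KZ| = 32.40 ✓; |ZM| = 42.40 ✓.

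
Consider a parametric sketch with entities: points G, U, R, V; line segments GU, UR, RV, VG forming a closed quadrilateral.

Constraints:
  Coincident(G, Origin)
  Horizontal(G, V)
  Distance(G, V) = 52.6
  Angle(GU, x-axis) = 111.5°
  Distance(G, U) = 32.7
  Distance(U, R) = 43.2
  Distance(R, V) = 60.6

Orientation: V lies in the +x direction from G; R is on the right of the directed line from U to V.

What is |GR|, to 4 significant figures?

14.14

G is at the origin; GV is horizontal with |GV| = 52.6 and V in +x, so V = (52.6, 0). GU runs at 111.5° with |GU| = 32.7, so U = (-11.98, 30.42). R is determined by |UR| = 43.2 and |RV| = 60.6 together: it lies at the intersection of circle(U, 43.2) and circle(V, 60.6). With |UV| = 71.39, the foot of the radical line on UV is 23.05 from U and the perpendicular offset is √(43.2² − 23.05²) = 36.54. Taking the right-of-UV solution: R = (-6.707, -12.45).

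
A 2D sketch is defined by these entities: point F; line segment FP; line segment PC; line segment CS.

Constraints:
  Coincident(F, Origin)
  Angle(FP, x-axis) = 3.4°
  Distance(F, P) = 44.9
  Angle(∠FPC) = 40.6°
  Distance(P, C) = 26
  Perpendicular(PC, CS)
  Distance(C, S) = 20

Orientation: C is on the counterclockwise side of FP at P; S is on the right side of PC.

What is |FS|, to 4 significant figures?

49.88

∠FPC = 40.6°, so PC runs at 3.4° + (180° − 40.6°) = 142.8° from the x-axis; with |PC| = 26.0, C = P + 26.0·(cos 142.8°, sin 142.8°) = (24.11, 18.38). PC is perpendicular to CS; with |CS| = 20.0 on the right of PC, S = C + 20.0·(0.6046, 0.7965) = (36.20, 34.31). Then |FS| = |S − F| = 49.88.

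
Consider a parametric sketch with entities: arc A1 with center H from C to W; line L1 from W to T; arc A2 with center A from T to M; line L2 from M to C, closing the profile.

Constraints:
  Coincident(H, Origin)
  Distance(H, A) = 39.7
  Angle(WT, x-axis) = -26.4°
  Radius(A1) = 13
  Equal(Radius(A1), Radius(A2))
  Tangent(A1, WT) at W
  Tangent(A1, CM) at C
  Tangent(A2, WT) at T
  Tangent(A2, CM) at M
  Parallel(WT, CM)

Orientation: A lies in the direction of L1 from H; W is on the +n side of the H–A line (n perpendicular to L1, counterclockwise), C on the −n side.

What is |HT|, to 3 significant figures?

41.8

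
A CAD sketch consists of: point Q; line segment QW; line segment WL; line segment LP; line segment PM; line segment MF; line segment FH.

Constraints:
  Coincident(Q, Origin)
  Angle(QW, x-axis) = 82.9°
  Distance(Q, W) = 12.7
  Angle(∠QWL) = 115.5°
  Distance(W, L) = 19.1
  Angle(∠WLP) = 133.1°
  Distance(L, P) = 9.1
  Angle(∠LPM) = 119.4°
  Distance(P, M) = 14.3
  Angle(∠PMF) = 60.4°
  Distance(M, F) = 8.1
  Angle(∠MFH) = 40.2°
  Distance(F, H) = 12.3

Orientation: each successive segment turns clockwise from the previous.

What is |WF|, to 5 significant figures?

21.125

Q is at the origin; QW runs at 82.9° with length 12.7, so W = (1.5697, 12.603). ∠QWL = 115.5° gives WL at 18.400° from the x-axis; with |WL| = 19.1, L = (19.693, 18.632). ∠WLP = 133.1° gives LP at -28.500° from the x-axis; with |LP| = 9.1, P = (27.691, 14.289). ∠LPM = 119.4° gives PM at -89.100° from the x-axis; with |PM| = 14.3, M = (27.915, -0.0088683). ∠PMF = 60.4° gives MF at 151.30° from the x-axis; with |MF| = 8.1, F = (20.810, 3.8809). Then |WF| = |F − W| = 21.125.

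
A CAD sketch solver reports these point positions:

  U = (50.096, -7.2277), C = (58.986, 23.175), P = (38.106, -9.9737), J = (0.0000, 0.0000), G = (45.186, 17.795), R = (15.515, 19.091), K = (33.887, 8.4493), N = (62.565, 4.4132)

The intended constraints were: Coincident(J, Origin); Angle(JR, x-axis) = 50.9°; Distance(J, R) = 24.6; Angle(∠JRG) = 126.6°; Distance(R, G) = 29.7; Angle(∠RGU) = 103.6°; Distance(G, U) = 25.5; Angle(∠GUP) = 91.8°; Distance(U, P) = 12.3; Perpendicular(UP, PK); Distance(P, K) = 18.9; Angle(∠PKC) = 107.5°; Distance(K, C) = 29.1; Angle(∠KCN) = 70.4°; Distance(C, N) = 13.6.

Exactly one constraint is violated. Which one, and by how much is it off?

Distance(C, N) = 13.6 — off by 5.50.

J = (0.00, 0.00) ✓; JR at 50.90° ✓; |JR| = 24.60 ✓; ∠JRG = 126.6° ✓; |RG| = 29.70 ✓; ∠RGU = 103.6° ✓; |GU| = 25.50 ✓; ∠GUP = 91.80° ✓; |UP| = 12.30 ✓; ∠(UP, PK) = 90.00° ✓; |PK| = 18.90 ✓; ∠PKC = 107.5° ✓; |KC| = 29.10 ✓; ∠KCN = 70.40° ✓; |CN| = 19.10 ✗.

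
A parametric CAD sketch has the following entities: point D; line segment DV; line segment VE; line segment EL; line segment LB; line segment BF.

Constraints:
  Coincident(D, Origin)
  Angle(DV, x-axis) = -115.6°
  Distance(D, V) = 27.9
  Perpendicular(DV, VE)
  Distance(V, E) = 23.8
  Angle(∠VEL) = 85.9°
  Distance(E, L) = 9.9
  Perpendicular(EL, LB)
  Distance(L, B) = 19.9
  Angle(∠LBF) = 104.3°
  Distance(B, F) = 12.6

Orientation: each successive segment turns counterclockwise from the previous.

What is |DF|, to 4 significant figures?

31.87

The perpendicularity gives LB at right angles to EL, so LB runs at 158.5°; with |LB| = 19.9, B = (-5.479, -18.94). ∠LBF = 104.3° gives BF at -125.8° from the x-axis; with |BF| = 12.6, F = (-12.85, -29.16). Then |DF| = |F − D| = 31.87.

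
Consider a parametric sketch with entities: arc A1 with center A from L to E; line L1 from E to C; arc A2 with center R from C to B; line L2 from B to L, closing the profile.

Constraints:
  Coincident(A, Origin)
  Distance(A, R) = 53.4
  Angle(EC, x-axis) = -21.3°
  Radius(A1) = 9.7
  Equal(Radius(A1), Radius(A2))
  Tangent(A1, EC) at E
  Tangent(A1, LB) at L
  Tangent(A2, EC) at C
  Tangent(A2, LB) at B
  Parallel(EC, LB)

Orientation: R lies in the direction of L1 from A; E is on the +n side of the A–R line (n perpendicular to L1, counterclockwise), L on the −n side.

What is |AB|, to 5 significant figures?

54.274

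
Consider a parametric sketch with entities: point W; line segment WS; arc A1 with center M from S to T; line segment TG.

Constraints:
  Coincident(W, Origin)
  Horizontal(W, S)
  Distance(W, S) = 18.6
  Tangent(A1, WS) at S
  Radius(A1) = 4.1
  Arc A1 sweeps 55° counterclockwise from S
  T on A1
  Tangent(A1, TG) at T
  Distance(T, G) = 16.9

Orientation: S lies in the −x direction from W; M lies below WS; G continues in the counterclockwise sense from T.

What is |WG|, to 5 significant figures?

35.284

W is at the origin; WS is horizontal with |WS| = 18.6 and S on the −x side, so S = (-18.600, 0.0000). Since A1 is tangent to WS there, MS ⟂ WS, so M = S + (0, -4.1) = (-18.600, -4.1000). On A1, S sits at bearing 90° from M; a 55° counterclockwise sweep puts T at bearing 145°, so T = M + 4.1·(cos 145°, sin 145°) = (-21.959, -1.7483). Since A1 is tangent to TG there, MT ⟂ TG, so TG runs along (−sin 145°, cos 145°); with |TG| = 16.9, G = (-31.652, -15.592). Then |WG| = |G − W| = 35.284.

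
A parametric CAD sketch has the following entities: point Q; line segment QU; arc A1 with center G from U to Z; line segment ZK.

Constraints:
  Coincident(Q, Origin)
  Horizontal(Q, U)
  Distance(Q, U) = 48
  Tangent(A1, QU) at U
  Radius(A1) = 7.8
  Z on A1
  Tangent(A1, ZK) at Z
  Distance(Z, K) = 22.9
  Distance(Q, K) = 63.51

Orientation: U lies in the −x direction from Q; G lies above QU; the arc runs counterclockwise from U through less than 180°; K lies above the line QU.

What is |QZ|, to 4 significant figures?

43.60

Q is at the origin; QU is horizontal with |QU| = 48.0 and U on the −x side, so U = (-48.00, 0.000). Since A1 is tangent to QU there, GU ⟂ QU, so G = U + (0, 7.8) = (-48.00, 7.800). Since GZ ⟂ ZK (tangency), |GK| = √(7.8² + 22.9²) = 24.19 regardless of where Z sits on A1. So K lies on both circle(Q, 63.51) and circle(G, 24.19); the above-QU intersection is K = (-55.55, 30.78). Z is the foot of the tangent from K: Z = (-41.77, 12.49).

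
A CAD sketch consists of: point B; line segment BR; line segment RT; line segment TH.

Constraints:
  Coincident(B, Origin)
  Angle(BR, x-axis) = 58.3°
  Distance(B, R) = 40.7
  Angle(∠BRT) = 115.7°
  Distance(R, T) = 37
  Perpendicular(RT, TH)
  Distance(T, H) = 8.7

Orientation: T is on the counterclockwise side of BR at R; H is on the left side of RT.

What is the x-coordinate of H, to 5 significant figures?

-5.8772

B is at the origin; BR runs at 58.3° with length 40.7, so R = 40.7·(cos 58.3°, sin 58.3°) = (21.387, 34.628). ∠BRT = 115.7°, so RT runs at 58.3° + (180° − 115.7°) = 122.60° from the x-axis; with |RT| = 37.0, T = R + 37.0·(cos 122.60°, sin 122.60°) = (1.4522, 65.799). RT is perpendicular to TH; with |TH| = 8.7 on the left of RT, H = T + 8.7·(-0.84245, -0.53877) = (-5.8772, 61.111). So H.x = -5.8772.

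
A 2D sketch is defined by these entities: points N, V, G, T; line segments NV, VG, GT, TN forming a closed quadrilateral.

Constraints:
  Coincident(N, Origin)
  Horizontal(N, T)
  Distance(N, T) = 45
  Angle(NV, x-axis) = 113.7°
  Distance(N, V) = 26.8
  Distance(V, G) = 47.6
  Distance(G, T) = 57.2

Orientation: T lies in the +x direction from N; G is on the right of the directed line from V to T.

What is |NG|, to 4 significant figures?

24.10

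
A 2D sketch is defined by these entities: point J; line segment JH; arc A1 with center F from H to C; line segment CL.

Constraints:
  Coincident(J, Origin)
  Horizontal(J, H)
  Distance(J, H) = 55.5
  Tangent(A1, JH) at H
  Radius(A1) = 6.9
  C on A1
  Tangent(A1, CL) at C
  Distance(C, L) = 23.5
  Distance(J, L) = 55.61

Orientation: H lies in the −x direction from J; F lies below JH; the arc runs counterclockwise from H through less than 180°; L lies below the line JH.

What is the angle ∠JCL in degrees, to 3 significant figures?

63.4°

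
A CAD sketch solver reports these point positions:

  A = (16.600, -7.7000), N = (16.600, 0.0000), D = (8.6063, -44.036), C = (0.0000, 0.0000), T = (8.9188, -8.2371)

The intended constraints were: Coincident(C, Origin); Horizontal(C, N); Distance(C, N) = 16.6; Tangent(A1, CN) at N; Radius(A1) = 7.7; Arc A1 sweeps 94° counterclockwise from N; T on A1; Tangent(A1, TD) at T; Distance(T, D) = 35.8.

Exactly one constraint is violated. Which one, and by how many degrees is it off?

Tangent(A1, TD) at T — off by 4.50°.

C = (0.00, 0.00) ✓; C.y = 0.00, N.y = 0.00 ✓; |CN| = 16.60 ✓; ∠(AN, NC) = 90.00° ✓; |AN| = 7.700 ✓; bearing(A→T) − bearing(A→N) = 94.00° ✓; |AT| = 7.700 ✓; ∠(AT, TD) = 94.50° ✗; |TD| = 35.80 ✓.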